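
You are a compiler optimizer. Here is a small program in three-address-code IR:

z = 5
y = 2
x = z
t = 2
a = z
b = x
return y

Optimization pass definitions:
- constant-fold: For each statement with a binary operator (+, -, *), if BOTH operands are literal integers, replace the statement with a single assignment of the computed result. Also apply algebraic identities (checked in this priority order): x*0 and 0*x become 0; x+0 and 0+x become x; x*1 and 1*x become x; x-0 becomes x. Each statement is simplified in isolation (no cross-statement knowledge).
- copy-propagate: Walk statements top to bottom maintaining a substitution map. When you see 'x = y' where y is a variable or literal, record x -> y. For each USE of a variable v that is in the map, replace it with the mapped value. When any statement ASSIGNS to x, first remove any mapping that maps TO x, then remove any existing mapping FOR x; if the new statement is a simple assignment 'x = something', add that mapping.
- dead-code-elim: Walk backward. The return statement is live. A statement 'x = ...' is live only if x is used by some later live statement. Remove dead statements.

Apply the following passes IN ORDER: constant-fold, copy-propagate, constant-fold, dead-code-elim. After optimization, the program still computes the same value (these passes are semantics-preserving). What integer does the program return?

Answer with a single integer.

Initial IR:
  z = 5
  y = 2
  x = z
  t = 2
  a = z
  b = x
  return y
After constant-fold (7 stmts):
  z = 5
  y = 2
  x = z
  t = 2
  a = z
  b = x
  return y
After copy-propagate (7 stmts):
  z = 5
  y = 2
  x = 5
  t = 2
  a = 5
  b = 5
  return 2
After constant-fold (7 stmts):
  z = 5
  y = 2
  x = 5
  t = 2
  a = 5
  b = 5
  return 2
After dead-code-elim (1 stmts):
  return 2
Evaluate:
  z = 5  =>  z = 5
  y = 2  =>  y = 2
  x = z  =>  x = 5
  t = 2  =>  t = 2
  a = z  =>  a = 5
  b = x  =>  b = 5
  return y = 2

Answer: 2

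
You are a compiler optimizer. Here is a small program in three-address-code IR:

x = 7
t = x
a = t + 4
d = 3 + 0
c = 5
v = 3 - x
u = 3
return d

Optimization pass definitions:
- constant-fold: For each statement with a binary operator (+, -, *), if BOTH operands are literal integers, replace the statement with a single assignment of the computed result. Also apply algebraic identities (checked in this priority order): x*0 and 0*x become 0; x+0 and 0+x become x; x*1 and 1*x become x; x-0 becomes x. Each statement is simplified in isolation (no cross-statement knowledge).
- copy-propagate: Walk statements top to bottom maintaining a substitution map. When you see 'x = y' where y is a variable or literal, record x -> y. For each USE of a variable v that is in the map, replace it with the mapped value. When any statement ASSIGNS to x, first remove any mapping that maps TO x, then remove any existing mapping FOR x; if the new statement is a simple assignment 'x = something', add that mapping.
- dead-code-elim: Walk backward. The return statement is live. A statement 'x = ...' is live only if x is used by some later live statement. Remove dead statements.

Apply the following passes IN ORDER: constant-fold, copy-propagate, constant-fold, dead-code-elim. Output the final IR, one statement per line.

Answer: return 3

Derivation:
Initial IR:
  x = 7
  t = x
  a = t + 4
  d = 3 + 0
  c = 5
  v = 3 - x
  u = 3
  return d
After constant-fold (8 stmts):
  x = 7
  t = x
  a = t + 4
  d = 3
  c = 5
  v = 3 - x
  u = 3
  return d
After copy-propagate (8 stmts):
  x = 7
  t = 7
  a = 7 + 4
  d = 3
  c = 5
  v = 3 - 7
  u = 3
  return 3
After constant-fold (8 stmts):
  x = 7
  t = 7
  a = 11
  d = 3
  c = 5
  v = -4
  u = 3
  return 3
After dead-code-elim (1 stmts):
  return 3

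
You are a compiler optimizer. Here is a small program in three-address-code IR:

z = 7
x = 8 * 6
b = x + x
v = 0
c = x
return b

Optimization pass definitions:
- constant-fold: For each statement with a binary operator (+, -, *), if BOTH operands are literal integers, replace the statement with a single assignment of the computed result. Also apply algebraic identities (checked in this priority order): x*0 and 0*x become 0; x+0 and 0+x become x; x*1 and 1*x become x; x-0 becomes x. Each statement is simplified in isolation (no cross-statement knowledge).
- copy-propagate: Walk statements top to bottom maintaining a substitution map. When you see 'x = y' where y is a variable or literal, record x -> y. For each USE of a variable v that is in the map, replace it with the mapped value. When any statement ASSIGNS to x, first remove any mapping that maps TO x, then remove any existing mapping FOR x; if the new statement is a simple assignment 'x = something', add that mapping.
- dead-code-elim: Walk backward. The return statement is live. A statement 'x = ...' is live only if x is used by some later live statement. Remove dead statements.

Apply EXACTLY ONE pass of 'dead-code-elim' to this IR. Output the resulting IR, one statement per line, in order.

Answer: x = 8 * 6
b = x + x
return b

Derivation:
Applying dead-code-elim statement-by-statement:
  [6] return b  -> KEEP (return); live=['b']
  [5] c = x  -> DEAD (c not live)
  [4] v = 0  -> DEAD (v not live)
  [3] b = x + x  -> KEEP; live=['x']
  [2] x = 8 * 6  -> KEEP; live=[]
  [1] z = 7  -> DEAD (z not live)
Result (3 stmts):
  x = 8 * 6
  b = x + x
  return b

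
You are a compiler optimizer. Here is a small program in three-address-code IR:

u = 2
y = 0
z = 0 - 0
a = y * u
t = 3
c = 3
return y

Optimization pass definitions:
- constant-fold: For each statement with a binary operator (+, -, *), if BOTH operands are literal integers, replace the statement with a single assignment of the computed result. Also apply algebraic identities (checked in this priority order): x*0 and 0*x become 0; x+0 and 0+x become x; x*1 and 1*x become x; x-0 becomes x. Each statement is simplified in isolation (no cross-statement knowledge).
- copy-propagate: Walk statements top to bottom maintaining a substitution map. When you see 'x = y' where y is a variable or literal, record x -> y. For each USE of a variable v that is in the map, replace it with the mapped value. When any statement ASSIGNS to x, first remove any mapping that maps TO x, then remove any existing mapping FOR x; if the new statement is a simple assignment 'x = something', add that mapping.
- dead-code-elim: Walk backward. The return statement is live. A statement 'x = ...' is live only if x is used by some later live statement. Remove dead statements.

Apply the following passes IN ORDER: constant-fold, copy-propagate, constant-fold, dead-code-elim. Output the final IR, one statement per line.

Initial IR:
  u = 2
  y = 0
  z = 0 - 0
  a = y * u
  t = 3
  c = 3
  return y
After constant-fold (7 stmts):
  u = 2
  y = 0
  z = 0
  a = y * u
  t = 3
  c = 3
  return y
After copy-propagate (7 stmts):
  u = 2
  y = 0
  z = 0
  a = 0 * 2
  t = 3
  c = 3
  return 0
After constant-fold (7 stmts):
  u = 2
  y = 0
  z = 0
  a = 0
  t = 3
  c = 3
  return 0
After dead-code-elim (1 stmts):
  return 0

Answer: return 0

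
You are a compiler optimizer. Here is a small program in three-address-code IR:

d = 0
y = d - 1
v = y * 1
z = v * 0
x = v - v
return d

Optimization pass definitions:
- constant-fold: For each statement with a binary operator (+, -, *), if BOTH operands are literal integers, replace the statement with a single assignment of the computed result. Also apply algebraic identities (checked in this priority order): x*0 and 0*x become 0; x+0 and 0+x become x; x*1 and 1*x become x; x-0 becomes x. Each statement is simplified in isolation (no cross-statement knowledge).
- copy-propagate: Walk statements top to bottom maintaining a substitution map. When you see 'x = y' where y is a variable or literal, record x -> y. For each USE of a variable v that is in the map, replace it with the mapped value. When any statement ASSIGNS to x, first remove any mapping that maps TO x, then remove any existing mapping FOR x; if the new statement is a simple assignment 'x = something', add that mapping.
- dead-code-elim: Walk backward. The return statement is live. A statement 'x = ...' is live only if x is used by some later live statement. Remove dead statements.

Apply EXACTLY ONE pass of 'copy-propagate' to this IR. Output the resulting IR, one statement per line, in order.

Answer: d = 0
y = 0 - 1
v = y * 1
z = v * 0
x = v - v
return 0

Derivation:
Applying copy-propagate statement-by-statement:
  [1] d = 0  (unchanged)
  [2] y = d - 1  -> y = 0 - 1
  [3] v = y * 1  (unchanged)
  [4] z = v * 0  (unchanged)
  [5] x = v - v  (unchanged)
  [6] return d  -> return 0
Result (6 stmts):
  d = 0
  y = 0 - 1
  v = y * 1
  z = v * 0
  x = v - v
  return 0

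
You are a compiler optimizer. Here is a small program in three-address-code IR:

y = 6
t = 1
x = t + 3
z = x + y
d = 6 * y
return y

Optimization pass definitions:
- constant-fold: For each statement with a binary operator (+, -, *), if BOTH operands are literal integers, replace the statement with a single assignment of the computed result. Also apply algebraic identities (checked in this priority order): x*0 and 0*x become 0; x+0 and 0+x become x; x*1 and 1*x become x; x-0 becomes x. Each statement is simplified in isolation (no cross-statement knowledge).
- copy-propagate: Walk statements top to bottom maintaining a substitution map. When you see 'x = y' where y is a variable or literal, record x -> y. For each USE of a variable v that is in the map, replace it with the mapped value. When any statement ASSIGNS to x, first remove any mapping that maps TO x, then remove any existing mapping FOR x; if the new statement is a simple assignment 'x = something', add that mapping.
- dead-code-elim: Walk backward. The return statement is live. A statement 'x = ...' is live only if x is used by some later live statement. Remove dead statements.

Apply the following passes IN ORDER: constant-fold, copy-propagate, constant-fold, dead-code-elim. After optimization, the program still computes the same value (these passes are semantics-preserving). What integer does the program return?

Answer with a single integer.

Initial IR:
  y = 6
  t = 1
  x = t + 3
  z = x + y
  d = 6 * y
  return y
After constant-fold (6 stmts):
  y = 6
  t = 1
  x = t + 3
  z = x + y
  d = 6 * y
  return y
After copy-propagate (6 stmts):
  y = 6
  t = 1
  x = 1 + 3
  z = x + 6
  d = 6 * 6
  return 6
After constant-fold (6 stmts):
  y = 6
  t = 1
  x = 4
  z = x + 6
  d = 36
  return 6
After dead-code-elim (1 stmts):
  return 6
Evaluate:
  y = 6  =>  y = 6
  t = 1  =>  t = 1
  x = t + 3  =>  x = 4
  z = x + y  =>  z = 10
  d = 6 * y  =>  d = 36
  return y = 6

Answer: 6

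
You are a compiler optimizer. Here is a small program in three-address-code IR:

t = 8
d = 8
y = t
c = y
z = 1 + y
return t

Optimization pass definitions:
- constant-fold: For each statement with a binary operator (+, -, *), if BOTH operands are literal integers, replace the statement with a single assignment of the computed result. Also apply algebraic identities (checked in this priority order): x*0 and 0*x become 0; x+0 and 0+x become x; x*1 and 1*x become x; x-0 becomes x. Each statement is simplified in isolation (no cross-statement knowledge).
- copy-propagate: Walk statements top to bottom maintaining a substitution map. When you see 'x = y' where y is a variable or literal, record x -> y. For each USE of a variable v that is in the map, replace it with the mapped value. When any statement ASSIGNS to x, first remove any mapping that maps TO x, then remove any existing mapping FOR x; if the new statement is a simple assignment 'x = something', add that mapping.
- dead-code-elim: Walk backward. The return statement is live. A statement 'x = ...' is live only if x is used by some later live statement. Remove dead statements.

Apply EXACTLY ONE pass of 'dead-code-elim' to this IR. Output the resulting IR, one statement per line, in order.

Answer: t = 8
return t

Derivation:
Applying dead-code-elim statement-by-statement:
  [6] return t  -> KEEP (return); live=['t']
  [5] z = 1 + y  -> DEAD (z not live)
  [4] c = y  -> DEAD (c not live)
  [3] y = t  -> DEAD (y not live)
  [2] d = 8  -> DEAD (d not live)
  [1] t = 8  -> KEEP; live=[]
Result (2 stmts):
  t = 8
  return t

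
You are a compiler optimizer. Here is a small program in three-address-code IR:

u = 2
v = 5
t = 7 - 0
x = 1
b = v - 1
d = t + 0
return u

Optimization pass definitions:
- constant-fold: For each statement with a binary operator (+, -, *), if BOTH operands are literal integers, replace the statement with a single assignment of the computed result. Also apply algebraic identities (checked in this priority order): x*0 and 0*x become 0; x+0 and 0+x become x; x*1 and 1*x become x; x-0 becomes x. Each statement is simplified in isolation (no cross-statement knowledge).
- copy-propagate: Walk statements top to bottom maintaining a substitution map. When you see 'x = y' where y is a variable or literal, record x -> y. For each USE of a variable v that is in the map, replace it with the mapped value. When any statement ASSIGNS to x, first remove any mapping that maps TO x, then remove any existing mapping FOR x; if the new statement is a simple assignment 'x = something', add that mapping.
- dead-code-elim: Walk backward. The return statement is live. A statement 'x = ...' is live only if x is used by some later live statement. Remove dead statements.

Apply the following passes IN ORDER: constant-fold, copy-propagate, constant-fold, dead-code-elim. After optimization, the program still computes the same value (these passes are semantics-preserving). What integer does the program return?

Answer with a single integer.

Initial IR:
  u = 2
  v = 5
  t = 7 - 0
  x = 1
  b = v - 1
  d = t + 0
  return u
After constant-fold (7 stmts):
  u = 2
  v = 5
  t = 7
  x = 1
  b = v - 1
  d = t
  return u
After copy-propagate (7 stmts):
  u = 2
  v = 5
  t = 7
  x = 1
  b = 5 - 1
  d = 7
  return 2
After constant-fold (7 stmts):
  u = 2
  v = 5
  t = 7
  x = 1
  b = 4
  d = 7
  return 2
After dead-code-elim (1 stmts):
  return 2
Evaluate:
  u = 2  =>  u = 2
  v = 5  =>  v = 5
  t = 7 - 0  =>  t = 7
  x = 1  =>  x = 1
  b = v - 1  =>  b = 4
  d = t + 0  =>  d = 7
  return u = 2

Answer: 2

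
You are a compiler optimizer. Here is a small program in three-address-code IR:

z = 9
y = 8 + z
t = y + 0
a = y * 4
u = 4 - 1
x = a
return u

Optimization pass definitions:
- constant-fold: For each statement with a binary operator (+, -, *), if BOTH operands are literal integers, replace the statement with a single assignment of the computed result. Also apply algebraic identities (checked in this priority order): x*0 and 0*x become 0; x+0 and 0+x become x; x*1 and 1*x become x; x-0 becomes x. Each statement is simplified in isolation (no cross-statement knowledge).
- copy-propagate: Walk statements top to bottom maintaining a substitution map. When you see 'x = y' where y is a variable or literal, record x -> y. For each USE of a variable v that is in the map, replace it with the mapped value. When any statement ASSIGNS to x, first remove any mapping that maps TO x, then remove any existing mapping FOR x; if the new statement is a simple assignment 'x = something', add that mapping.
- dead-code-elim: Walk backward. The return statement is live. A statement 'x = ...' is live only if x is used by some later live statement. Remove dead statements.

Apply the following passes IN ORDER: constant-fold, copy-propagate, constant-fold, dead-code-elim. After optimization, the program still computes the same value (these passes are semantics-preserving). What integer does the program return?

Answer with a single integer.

Initial IR:
  z = 9
  y = 8 + z
  t = y + 0
  a = y * 4
  u = 4 - 1
  x = a
  return u
After constant-fold (7 stmts):
  z = 9
  y = 8 + z
  t = y
  a = y * 4
  u = 3
  x = a
  return u
After copy-propagate (7 stmts):
  z = 9
  y = 8 + 9
  t = y
  a = y * 4
  u = 3
  x = a
  return 3
After constant-fold (7 stmts):
  z = 9
  y = 17
  t = y
  a = y * 4
  u = 3
  x = a
  return 3
After dead-code-elim (1 stmts):
  return 3
Evaluate:
  z = 9  =>  z = 9
  y = 8 + z  =>  y = 17
  t = y + 0  =>  t = 17
  a = y * 4  =>  a = 68
  u = 4 - 1  =>  u = 3
  x = a  =>  x = 68
  return u = 3

Answer: 3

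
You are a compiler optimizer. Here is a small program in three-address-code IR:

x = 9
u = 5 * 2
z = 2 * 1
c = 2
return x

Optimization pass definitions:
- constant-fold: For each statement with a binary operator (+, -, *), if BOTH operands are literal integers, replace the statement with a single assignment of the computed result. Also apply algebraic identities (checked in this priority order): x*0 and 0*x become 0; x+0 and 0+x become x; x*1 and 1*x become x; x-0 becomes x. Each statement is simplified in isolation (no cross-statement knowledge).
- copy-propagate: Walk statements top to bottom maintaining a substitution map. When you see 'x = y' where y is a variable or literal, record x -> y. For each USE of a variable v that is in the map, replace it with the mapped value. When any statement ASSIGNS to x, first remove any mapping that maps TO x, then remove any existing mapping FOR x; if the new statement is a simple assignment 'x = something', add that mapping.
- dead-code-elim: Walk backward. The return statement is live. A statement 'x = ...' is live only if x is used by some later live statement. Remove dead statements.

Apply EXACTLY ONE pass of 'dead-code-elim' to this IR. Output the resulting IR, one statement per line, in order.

Applying dead-code-elim statement-by-statement:
  [5] return x  -> KEEP (return); live=['x']
  [4] c = 2  -> DEAD (c not live)
  [3] z = 2 * 1  -> DEAD (z not live)
  [2] u = 5 * 2  -> DEAD (u not live)
  [1] x = 9  -> KEEP; live=[]
Result (2 stmts):
  x = 9
  return x

Answer: x = 9
return x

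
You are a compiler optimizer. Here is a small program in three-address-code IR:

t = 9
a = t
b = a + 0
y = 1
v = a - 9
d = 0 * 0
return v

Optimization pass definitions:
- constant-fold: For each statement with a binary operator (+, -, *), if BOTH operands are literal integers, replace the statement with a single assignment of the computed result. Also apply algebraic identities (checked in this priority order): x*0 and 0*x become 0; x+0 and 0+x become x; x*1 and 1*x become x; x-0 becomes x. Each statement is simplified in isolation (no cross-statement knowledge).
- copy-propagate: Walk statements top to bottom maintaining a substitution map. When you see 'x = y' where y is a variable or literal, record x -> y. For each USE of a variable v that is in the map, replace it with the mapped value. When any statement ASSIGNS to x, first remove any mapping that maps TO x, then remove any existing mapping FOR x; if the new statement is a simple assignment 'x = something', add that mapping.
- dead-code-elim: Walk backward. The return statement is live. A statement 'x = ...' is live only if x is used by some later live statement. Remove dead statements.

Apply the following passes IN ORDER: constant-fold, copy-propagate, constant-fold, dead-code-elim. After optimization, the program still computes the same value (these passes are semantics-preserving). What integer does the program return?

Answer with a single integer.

Initial IR:
  t = 9
  a = t
  b = a + 0
  y = 1
  v = a - 9
  d = 0 * 0
  return v
After constant-fold (7 stmts):
  t = 9
  a = t
  b = a
  y = 1
  v = a - 9
  d = 0
  return v
After copy-propagate (7 stmts):
  t = 9
  a = 9
  b = 9
  y = 1
  v = 9 - 9
  d = 0
  return v
After constant-fold (7 stmts):
  t = 9
  a = 9
  b = 9
  y = 1
  v = 0
  d = 0
  return v
After dead-code-elim (2 stmts):
  v = 0
  return v
Evaluate:
  t = 9  =>  t = 9
  a = t  =>  a = 9
  b = a + 0  =>  b = 9
  y = 1  =>  y = 1
  v = a - 9  =>  v = 0
  d = 0 * 0  =>  d = 0
  return v = 0

Answer: 0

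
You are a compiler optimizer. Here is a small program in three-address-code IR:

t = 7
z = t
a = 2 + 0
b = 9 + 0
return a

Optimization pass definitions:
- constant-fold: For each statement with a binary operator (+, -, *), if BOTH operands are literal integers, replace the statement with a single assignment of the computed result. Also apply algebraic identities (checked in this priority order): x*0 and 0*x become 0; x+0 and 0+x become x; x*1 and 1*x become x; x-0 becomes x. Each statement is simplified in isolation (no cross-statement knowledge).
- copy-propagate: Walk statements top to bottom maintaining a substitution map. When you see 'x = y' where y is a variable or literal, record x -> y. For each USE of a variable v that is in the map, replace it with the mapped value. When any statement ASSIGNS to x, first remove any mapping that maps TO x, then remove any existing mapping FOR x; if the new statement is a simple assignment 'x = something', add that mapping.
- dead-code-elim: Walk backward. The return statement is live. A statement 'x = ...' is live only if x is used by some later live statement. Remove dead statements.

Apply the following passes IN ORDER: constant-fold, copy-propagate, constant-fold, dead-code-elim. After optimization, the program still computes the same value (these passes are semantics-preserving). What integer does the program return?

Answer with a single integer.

Initial IR:
  t = 7
  z = t
  a = 2 + 0
  b = 9 + 0
  return a
After constant-fold (5 stmts):
  t = 7
  z = t
  a = 2
  b = 9
  return a
After copy-propagate (5 stmts):
  t = 7
  z = 7
  a = 2
  b = 9
  return 2
After constant-fold (5 stmts):
  t = 7
  z = 7
  a = 2
  b = 9
  return 2
After dead-code-elim (1 stmts):
  return 2
Evaluate:
  t = 7  =>  t = 7
  z = t  =>  z = 7
  a = 2 + 0  =>  a = 2
  b = 9 + 0  =>  b = 9
  return a = 2

Answer: 2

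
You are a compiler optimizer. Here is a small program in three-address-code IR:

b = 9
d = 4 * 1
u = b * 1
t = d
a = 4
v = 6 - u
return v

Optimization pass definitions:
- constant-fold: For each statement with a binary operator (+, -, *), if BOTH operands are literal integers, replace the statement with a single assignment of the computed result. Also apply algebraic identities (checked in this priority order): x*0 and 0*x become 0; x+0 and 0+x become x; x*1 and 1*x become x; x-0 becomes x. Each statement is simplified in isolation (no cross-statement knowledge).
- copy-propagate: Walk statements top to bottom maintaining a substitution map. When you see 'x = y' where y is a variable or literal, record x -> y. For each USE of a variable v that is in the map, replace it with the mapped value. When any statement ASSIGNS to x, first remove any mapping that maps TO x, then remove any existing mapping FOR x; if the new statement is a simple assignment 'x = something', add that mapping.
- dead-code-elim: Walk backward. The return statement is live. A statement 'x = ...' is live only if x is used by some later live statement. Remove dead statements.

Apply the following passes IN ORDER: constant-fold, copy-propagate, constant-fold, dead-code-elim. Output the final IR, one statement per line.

Answer: v = -3
return v

Derivation:
Initial IR:
  b = 9
  d = 4 * 1
  u = b * 1
  t = d
  a = 4
  v = 6 - u
  return v
After constant-fold (7 stmts):
  b = 9
  d = 4
  u = b
  t = d
  a = 4
  v = 6 - u
  return v
After copy-propagate (7 stmts):
  b = 9
  d = 4
  u = 9
  t = 4
  a = 4
  v = 6 - 9
  return v
After constant-fold (7 stmts):
  b = 9
  d = 4
  u = 9
  t = 4
  a = 4
  v = -3
  return v
After dead-code-elim (2 stmts):
  v = -3
  return v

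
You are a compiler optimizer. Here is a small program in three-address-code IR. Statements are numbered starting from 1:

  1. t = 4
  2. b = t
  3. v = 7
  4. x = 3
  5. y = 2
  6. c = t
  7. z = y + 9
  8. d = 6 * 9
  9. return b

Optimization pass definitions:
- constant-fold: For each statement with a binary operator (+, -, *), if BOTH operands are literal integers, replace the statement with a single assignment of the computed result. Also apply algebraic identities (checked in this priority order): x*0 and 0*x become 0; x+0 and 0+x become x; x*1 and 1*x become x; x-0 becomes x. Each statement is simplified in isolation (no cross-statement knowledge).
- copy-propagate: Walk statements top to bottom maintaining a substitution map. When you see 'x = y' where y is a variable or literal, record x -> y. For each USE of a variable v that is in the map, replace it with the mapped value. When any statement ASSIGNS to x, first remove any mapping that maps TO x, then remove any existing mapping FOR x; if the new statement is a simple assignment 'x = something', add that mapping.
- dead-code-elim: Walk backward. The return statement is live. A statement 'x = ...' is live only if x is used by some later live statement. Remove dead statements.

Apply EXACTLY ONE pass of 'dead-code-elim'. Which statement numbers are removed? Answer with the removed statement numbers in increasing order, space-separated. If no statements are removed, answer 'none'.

Backward liveness scan:
Stmt 1 't = 4': KEEP (t is live); live-in = []
Stmt 2 'b = t': KEEP (b is live); live-in = ['t']
Stmt 3 'v = 7': DEAD (v not in live set ['b'])
Stmt 4 'x = 3': DEAD (x not in live set ['b'])
Stmt 5 'y = 2': DEAD (y not in live set ['b'])
Stmt 6 'c = t': DEAD (c not in live set ['b'])
Stmt 7 'z = y + 9': DEAD (z not in live set ['b'])
Stmt 8 'd = 6 * 9': DEAD (d not in live set ['b'])
Stmt 9 'return b': KEEP (return); live-in = ['b']
Removed statement numbers: [3, 4, 5, 6, 7, 8]
Surviving IR:
  t = 4
  b = t
  return b

Answer: 3 4 5 6 7 8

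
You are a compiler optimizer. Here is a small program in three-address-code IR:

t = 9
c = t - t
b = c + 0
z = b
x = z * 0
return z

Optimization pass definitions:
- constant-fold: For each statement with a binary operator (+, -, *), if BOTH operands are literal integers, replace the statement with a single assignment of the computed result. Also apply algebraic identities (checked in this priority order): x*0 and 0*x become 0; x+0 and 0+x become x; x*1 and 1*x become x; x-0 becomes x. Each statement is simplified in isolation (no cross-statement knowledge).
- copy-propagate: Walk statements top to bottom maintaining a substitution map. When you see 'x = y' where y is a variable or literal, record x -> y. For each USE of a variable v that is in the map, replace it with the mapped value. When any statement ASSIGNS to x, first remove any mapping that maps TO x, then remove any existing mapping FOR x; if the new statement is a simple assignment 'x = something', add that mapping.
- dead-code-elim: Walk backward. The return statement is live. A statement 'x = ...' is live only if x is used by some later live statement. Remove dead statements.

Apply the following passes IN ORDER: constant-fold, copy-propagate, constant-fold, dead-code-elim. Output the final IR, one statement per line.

Initial IR:
  t = 9
  c = t - t
  b = c + 0
  z = b
  x = z * 0
  return z
After constant-fold (6 stmts):
  t = 9
  c = t - t
  b = c
  z = b
  x = 0
  return z
After copy-propagate (6 stmts):
  t = 9
  c = 9 - 9
  b = c
  z = c
  x = 0
  return c
After constant-fold (6 stmts):
  t = 9
  c = 0
  b = c
  z = c
  x = 0
  return c
After dead-code-elim (2 stmts):
  c = 0
  return c

Answer: c = 0
return c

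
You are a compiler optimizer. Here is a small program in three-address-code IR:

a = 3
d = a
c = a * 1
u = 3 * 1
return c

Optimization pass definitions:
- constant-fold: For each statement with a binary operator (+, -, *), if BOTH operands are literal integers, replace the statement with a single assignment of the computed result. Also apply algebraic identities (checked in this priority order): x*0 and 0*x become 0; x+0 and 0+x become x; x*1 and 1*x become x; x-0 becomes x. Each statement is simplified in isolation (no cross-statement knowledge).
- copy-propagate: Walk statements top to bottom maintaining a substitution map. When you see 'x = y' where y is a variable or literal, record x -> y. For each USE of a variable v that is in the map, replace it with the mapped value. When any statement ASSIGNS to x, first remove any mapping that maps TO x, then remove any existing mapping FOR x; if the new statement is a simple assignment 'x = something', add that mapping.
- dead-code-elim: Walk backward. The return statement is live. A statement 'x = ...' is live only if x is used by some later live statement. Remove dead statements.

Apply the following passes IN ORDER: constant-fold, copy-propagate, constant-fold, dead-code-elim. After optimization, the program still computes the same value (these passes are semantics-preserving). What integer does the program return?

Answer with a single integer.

Initial IR:
  a = 3
  d = a
  c = a * 1
  u = 3 * 1
  return c
After constant-fold (5 stmts):
  a = 3
  d = a
  c = a
  u = 3
  return c
After copy-propagate (5 stmts):
  a = 3
  d = 3
  c = 3
  u = 3
  return 3
After constant-fold (5 stmts):
  a = 3
  d = 3
  c = 3
  u = 3
  return 3
After dead-code-elim (1 stmts):
  return 3
Evaluate:
  a = 3  =>  a = 3
  d = a  =>  d = 3
  c = a * 1  =>  c = 3
  u = 3 * 1  =>  u = 3
  return c = 3

Answer: 3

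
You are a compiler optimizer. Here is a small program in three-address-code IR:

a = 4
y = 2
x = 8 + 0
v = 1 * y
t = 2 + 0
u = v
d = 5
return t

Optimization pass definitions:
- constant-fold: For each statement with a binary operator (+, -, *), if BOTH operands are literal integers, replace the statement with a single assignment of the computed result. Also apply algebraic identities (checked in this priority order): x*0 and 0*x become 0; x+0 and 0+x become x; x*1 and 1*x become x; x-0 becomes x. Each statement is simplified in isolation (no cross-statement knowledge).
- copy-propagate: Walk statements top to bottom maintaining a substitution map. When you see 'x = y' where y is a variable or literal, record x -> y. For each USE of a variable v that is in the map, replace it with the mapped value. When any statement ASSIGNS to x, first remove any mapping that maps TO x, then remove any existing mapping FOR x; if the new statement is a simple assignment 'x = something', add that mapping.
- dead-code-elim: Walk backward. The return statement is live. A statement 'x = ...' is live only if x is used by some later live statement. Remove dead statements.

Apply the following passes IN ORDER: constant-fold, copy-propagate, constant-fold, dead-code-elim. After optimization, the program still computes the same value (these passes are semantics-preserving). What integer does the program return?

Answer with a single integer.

Answer: 2

Derivation:
Initial IR:
  a = 4
  y = 2
  x = 8 + 0
  v = 1 * y
  t = 2 + 0
  u = v
  d = 5
  return t
After constant-fold (8 stmts):
  a = 4
  y = 2
  x = 8
  v = y
  t = 2
  u = v
  d = 5
  return t
After copy-propagate (8 stmts):
  a = 4
  y = 2
  x = 8
  v = 2
  t = 2
  u = 2
  d = 5
  return 2
After constant-fold (8 stmts):
  a = 4
  y = 2
  x = 8
  v = 2
  t = 2
  u = 2
  d = 5
  return 2
After dead-code-elim (1 stmts):
  return 2
Evaluate:
  a = 4  =>  a = 4
  y = 2  =>  y = 2
  x = 8 + 0  =>  x = 8
  v = 1 * y  =>  v = 2
  t = 2 + 0  =>  t = 2
  u = v  =>  u = 2
  d = 5  =>  d = 5
  return t = 2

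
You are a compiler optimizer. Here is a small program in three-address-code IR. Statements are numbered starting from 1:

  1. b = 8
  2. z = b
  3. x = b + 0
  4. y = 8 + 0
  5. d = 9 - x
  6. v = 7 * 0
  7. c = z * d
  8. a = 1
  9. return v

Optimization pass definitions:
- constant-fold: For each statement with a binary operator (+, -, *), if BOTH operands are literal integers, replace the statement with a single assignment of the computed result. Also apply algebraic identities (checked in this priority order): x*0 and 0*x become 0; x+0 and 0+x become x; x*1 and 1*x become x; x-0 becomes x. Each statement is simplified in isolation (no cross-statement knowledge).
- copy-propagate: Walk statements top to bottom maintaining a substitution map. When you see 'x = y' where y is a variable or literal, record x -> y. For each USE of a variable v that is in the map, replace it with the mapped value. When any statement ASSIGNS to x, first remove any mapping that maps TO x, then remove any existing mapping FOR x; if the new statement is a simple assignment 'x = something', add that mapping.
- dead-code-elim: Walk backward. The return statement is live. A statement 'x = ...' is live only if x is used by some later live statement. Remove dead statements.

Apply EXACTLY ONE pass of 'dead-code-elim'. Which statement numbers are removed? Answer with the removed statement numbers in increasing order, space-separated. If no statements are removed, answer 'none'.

Backward liveness scan:
Stmt 1 'b = 8': DEAD (b not in live set [])
Stmt 2 'z = b': DEAD (z not in live set [])
Stmt 3 'x = b + 0': DEAD (x not in live set [])
Stmt 4 'y = 8 + 0': DEAD (y not in live set [])
Stmt 5 'd = 9 - x': DEAD (d not in live set [])
Stmt 6 'v = 7 * 0': KEEP (v is live); live-in = []
Stmt 7 'c = z * d': DEAD (c not in live set ['v'])
Stmt 8 'a = 1': DEAD (a not in live set ['v'])
Stmt 9 'return v': KEEP (return); live-in = ['v']
Removed statement numbers: [1, 2, 3, 4, 5, 7, 8]
Surviving IR:
  v = 7 * 0
  return v

Answer: 1 2 3 4 5 7 8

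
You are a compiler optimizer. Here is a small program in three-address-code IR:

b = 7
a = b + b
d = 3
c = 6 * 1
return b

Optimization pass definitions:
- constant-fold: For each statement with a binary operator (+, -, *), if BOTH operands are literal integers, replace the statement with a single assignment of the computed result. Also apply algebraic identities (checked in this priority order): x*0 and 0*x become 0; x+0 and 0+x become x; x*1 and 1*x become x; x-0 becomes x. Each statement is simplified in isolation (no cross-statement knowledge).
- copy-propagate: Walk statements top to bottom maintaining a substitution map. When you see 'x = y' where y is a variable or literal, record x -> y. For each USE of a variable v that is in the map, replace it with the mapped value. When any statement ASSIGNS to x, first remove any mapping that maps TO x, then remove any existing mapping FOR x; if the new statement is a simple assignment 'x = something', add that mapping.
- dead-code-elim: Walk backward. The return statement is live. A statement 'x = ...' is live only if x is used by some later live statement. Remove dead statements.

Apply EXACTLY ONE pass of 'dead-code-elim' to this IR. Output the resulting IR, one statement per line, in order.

Answer: b = 7
return b

Derivation:
Applying dead-code-elim statement-by-statement:
  [5] return b  -> KEEP (return); live=['b']
  [4] c = 6 * 1  -> DEAD (c not live)
  [3] d = 3  -> DEAD (d not live)
  [2] a = b + b  -> DEAD (a not live)
  [1] b = 7  -> KEEP; live=[]
Result (2 stmts):
  b = 7
  return b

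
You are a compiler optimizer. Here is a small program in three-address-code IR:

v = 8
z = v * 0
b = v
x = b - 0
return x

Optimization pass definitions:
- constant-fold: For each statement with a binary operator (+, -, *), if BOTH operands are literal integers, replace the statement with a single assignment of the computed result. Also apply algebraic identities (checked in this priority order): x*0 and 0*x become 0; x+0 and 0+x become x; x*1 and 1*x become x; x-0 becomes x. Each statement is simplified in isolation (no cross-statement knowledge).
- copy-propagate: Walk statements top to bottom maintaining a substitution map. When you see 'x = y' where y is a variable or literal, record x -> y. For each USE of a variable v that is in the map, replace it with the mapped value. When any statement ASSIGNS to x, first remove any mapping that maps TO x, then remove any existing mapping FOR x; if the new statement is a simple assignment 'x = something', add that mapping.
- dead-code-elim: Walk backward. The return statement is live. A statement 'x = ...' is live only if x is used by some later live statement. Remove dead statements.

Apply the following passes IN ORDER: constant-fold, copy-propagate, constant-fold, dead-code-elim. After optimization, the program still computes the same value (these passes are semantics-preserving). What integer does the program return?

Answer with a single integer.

Answer: 8

Derivation:
Initial IR:
  v = 8
  z = v * 0
  b = v
  x = b - 0
  return x
After constant-fold (5 stmts):
  v = 8
  z = 0
  b = v
  x = b
  return x
After copy-propagate (5 stmts):
  v = 8
  z = 0
  b = 8
  x = 8
  return 8
After constant-fold (5 stmts):
  v = 8
  z = 0
  b = 8
  x = 8
  return 8
After dead-code-elim (1 stmts):
  return 8
Evaluate:
  v = 8  =>  v = 8
  z = v * 0  =>  z = 0
  b = v  =>  b = 8
  x = b - 0  =>  x = 8
  return x = 8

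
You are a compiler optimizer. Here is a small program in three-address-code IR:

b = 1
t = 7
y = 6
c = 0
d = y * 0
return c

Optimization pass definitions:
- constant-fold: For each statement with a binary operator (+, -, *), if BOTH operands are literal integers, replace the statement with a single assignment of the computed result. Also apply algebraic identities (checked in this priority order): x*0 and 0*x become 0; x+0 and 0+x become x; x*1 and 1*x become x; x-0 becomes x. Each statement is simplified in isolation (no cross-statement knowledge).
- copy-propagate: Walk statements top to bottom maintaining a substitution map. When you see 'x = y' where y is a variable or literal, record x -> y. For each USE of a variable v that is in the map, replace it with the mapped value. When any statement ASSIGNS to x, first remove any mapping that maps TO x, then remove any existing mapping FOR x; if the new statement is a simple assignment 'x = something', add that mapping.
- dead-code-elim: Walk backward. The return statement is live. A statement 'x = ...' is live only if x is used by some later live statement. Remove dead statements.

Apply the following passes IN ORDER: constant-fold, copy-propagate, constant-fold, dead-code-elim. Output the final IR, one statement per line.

Initial IR:
  b = 1
  t = 7
  y = 6
  c = 0
  d = y * 0
  return c
After constant-fold (6 stmts):
  b = 1
  t = 7
  y = 6
  c = 0
  d = 0
  return c
After copy-propagate (6 stmts):
  b = 1
  t = 7
  y = 6
  c = 0
  d = 0
  return 0
After constant-fold (6 stmts):
  b = 1
  t = 7
  y = 6
  c = 0
  d = 0
  return 0
After dead-code-elim (1 stmts):
  return 0

Answer: return 0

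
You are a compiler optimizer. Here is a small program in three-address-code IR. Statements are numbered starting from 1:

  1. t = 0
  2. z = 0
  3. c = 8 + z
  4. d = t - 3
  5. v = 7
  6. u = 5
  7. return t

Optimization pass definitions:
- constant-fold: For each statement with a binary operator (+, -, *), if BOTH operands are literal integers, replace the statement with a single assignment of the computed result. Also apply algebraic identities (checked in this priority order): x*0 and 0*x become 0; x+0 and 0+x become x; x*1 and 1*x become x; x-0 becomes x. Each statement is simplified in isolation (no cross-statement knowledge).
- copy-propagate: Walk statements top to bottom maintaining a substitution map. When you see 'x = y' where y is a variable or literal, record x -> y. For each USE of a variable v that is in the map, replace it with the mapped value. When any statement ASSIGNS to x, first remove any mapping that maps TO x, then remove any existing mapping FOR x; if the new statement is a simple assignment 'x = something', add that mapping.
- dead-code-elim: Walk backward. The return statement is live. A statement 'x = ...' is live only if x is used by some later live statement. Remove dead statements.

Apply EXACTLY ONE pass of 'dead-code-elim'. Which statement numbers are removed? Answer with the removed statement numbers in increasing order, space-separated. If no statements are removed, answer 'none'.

Backward liveness scan:
Stmt 1 't = 0': KEEP (t is live); live-in = []
Stmt 2 'z = 0': DEAD (z not in live set ['t'])
Stmt 3 'c = 8 + z': DEAD (c not in live set ['t'])
Stmt 4 'd = t - 3': DEAD (d not in live set ['t'])
Stmt 5 'v = 7': DEAD (v not in live set ['t'])
Stmt 6 'u = 5': DEAD (u not in live set ['t'])
Stmt 7 'return t': KEEP (return); live-in = ['t']
Removed statement numbers: [2, 3, 4, 5, 6]
Surviving IR:
  t = 0
  return t

Answer: 2 3 4 5 6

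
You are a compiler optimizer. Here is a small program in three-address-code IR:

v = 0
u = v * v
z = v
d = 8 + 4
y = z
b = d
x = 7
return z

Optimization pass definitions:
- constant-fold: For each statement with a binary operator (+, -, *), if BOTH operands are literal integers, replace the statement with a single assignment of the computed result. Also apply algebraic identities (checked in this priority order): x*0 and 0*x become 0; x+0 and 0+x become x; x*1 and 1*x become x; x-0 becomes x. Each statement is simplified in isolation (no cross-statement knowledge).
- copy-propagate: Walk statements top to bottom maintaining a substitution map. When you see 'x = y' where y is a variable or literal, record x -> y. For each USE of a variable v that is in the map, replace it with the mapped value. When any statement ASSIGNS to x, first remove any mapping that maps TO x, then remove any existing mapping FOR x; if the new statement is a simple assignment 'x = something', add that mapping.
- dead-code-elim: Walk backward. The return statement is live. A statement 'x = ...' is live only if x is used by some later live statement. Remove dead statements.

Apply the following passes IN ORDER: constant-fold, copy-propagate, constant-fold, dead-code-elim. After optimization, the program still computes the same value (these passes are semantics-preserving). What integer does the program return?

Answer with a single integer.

Initial IR:
  v = 0
  u = v * v
  z = v
  d = 8 + 4
  y = z
  b = d
  x = 7
  return z
After constant-fold (8 stmts):
  v = 0
  u = v * v
  z = v
  d = 12
  y = z
  b = d
  x = 7
  return z
After copy-propagate (8 stmts):
  v = 0
  u = 0 * 0
  z = 0
  d = 12
  y = 0
  b = 12
  x = 7
  return 0
After constant-fold (8 stmts):
  v = 0
  u = 0
  z = 0
  d = 12
  y = 0
  b = 12
  x = 7
  return 0
After dead-code-elim (1 stmts):
  return 0
Evaluate:
  v = 0  =>  v = 0
  u = v * v  =>  u = 0
  z = v  =>  z = 0
  d = 8 + 4  =>  d = 12
  y = z  =>  y = 0
  b = d  =>  b = 12
  x = 7  =>  x = 7
  return z = 0

Answer: 0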